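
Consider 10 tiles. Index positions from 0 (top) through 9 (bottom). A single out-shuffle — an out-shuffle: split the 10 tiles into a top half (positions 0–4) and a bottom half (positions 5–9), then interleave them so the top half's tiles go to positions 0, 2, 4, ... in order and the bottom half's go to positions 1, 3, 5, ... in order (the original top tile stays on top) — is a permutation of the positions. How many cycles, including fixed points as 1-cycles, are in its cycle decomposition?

Trace each unvisited position around until it returns:
(0) (1 2 4 8 7 5) (3 6) (9)
4 cycles in total.

4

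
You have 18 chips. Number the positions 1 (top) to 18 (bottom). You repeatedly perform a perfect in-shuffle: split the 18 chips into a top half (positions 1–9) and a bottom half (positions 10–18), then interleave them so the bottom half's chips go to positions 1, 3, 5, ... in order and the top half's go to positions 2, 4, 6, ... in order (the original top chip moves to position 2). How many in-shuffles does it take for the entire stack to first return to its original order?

The in-shuffle permutes the 18 positions with cycle lengths [18].
Every chip is home exactly when every cycle has completed a whole number of laps, i.e. after lcm(18) = 18 in-shuffles.

18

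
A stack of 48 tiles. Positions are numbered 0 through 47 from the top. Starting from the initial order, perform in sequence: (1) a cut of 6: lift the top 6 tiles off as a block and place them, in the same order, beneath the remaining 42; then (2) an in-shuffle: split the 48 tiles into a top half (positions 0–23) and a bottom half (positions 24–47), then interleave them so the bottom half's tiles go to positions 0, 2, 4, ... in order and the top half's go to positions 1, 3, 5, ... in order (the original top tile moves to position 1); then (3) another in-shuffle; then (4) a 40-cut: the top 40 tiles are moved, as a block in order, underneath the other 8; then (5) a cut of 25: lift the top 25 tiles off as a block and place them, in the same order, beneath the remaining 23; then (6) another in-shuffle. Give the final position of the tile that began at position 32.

32

Track the tile from position 32 forward through each operation:
  after op 1 (cut 6): 32 → 26
  after op 2 (in-shuffle): 26 → 4
  after op 3 (in-shuffle): 4 → 9
  after op 4 (cut 40): 9 → 17
  after op 5 (cut 25): 17 → 40
  after op 6 (in-shuffle): 40 → 32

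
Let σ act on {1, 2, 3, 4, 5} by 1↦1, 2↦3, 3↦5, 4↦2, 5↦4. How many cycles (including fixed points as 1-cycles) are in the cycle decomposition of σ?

Cycle decomposition: (1) (2 3 5 4).
2 cycles.

2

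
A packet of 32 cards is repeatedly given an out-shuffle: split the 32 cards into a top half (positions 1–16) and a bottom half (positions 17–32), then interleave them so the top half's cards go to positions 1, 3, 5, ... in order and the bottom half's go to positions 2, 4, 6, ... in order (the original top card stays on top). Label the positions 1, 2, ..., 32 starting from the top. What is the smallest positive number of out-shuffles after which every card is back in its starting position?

The out-shuffle permutes the 32 positions with cycle lengths [1, 1, 5, 5, 5, 5, 5, 5].
Every card is home exactly when every cycle has completed a whole number of laps, i.e. after lcm(1, 5) = 5 out-shuffles.

5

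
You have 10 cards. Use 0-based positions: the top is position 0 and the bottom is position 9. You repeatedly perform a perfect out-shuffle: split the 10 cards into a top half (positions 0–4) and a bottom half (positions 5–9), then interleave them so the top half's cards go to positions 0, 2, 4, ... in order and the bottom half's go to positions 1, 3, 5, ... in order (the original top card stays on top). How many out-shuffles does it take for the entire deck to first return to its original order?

6

The out-shuffle permutes the 10 positions with cycle lengths [1, 1, 2, 6].
Every card is home exactly when every cycle has completed a whole number of laps, i.e. after lcm(1, 2, 6) = 6 out-shuffles.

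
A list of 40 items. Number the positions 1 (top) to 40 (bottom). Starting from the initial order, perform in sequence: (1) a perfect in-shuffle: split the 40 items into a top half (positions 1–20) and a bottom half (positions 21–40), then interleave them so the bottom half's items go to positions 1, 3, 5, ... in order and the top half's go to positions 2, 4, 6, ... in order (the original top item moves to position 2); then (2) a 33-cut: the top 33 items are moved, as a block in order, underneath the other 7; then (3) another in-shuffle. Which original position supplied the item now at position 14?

20

Undo the operations in reverse order, starting from position 14:
  undo op 3 (in-shuffle, from top half): 14 ← 7
  undo op 2 (cut 33): 7 ← 40
  undo op 1 (in-shuffle, from top half): 40 ← 20
So the item at position 14 came from original position 20.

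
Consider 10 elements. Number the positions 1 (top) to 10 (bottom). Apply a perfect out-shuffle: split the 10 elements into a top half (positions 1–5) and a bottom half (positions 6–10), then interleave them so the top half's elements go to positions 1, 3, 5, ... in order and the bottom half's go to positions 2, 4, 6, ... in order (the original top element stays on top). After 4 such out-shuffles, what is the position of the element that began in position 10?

10

Position 10 is a fixed point of every out-shuffle, so the element never moves.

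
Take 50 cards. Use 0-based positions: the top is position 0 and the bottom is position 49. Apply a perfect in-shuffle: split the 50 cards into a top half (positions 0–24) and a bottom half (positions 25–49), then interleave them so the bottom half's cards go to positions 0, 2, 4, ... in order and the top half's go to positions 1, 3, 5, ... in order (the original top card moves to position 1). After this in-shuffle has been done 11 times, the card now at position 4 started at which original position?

6

Work backwards from position 4, undoing one in-shuffle at a time:
4 ← 27 ← 13 ← 6 ← 28 ← 39 ← 19 ← 9 ← 4 ← 27 ← 13 ← 6
So the card now at position 4 started at position 6.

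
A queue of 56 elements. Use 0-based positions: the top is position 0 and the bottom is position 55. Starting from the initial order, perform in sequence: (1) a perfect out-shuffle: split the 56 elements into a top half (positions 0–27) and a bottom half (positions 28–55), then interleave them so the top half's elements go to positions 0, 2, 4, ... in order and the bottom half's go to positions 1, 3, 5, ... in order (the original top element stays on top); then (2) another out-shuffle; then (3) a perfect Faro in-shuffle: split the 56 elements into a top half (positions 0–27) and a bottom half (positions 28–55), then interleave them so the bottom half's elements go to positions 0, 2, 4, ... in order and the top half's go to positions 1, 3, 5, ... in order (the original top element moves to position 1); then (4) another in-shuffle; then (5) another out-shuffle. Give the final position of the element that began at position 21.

10

Track the element from position 21 forward through each operation:
  after op 1 (out-shuffle): 21 → 42
  after op 2 (out-shuffle): 42 → 29
  after op 3 (in-shuffle): 29 → 2
  after op 4 (in-shuffle): 2 → 5
  after op 5 (out-shuffle): 5 → 10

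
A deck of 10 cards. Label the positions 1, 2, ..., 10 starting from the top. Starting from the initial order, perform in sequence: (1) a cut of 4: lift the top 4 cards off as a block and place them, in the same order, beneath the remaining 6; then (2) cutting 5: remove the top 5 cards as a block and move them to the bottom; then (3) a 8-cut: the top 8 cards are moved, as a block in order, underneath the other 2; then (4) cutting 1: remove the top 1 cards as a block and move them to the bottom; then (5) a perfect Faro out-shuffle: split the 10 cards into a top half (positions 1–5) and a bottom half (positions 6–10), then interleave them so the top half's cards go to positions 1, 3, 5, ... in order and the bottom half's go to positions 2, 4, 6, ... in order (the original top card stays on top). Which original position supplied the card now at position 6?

6

Undo the operations in reverse order, starting from position 6:
  undo op 5 (out-shuffle, from bottom half): 6 ← 8
  undo op 4 (cut 1): 8 ← 9
  undo op 3 (cut 8): 9 ← 7
  undo op 2 (cut 5): 7 ← 2
  undo op 1 (cut 4): 2 ← 6
So the card at position 6 came from original position 6.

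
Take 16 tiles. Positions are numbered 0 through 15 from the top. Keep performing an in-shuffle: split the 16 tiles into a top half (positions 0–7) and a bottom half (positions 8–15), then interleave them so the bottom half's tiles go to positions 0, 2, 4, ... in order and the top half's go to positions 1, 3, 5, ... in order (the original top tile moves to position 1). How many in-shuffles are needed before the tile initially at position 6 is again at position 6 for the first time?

Follow position 6 under repeated in-shuffles:
6 → 13 → 10 → 4 → 9 → 2 → 5 → 11 → 6
It first returns after 8 in-shuffles.

8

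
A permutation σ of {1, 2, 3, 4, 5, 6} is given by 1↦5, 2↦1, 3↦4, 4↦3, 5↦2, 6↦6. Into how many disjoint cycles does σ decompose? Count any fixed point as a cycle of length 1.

Cycle decomposition: (1 5 2) (3 4) (6).
3 cycles.

3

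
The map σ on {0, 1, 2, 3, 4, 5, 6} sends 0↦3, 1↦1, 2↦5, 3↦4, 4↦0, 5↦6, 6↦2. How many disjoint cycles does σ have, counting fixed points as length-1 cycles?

3

Cycle decomposition: (0 3 4) (1) (2 5 6).
3 cycles.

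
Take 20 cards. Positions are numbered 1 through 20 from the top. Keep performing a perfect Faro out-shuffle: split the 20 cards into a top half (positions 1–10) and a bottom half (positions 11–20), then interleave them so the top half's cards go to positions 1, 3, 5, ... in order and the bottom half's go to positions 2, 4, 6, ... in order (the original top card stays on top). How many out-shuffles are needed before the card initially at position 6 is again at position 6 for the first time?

Follow position 6 under repeated out-shuffles:
6 → 11 → 2 → 3 → 5 → 9 → 17 → 14 → 8 → 15 → 10 → 19 → 18 → 16 → 12 → 4 → 7 → 13 → 6
It first returns after 18 out-shuffles.

18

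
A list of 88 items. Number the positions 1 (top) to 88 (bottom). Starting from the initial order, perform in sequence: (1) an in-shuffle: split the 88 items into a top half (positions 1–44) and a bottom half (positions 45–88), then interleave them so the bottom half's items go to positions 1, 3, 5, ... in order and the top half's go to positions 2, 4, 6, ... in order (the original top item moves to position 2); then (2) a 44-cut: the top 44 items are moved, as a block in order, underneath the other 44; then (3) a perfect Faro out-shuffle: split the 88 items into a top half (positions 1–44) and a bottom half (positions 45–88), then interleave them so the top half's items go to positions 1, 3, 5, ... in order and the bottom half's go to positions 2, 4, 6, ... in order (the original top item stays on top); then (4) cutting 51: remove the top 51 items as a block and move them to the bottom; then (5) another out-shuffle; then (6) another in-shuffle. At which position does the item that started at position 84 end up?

70

Track the item from position 84 forward through each operation:
  after op 1 (in-shuffle): 84 → 79
  after op 2 (cut 44): 79 → 35
  after op 3 (out-shuffle): 35 → 69
  after op 4 (cut 51): 69 → 18
  after op 5 (out-shuffle): 18 → 35
  after op 6 (in-shuffle): 35 → 70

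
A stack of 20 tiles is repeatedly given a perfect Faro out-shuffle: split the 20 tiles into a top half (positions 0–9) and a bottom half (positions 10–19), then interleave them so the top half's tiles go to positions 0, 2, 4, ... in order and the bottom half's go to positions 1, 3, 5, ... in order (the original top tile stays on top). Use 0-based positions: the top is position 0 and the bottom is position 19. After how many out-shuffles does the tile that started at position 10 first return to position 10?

18

Follow position 10 under repeated out-shuffles:
10 → 1 → 2 → 4 → 8 → 16 → 13 → 7 → 14 → 9 → 18 → 17 → 15 → 11 → 3 → 6 → 12 → 5 → 10
It first returns after 18 out-shuffles.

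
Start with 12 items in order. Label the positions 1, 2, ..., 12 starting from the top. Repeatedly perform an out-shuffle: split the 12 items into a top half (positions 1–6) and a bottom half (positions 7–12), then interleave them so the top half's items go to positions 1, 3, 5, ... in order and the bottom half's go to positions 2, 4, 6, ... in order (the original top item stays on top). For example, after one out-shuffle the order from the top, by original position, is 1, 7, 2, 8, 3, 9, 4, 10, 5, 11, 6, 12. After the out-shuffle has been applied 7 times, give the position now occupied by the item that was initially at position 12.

12

Position 12 is a fixed point of every out-shuffle, so the item never moves.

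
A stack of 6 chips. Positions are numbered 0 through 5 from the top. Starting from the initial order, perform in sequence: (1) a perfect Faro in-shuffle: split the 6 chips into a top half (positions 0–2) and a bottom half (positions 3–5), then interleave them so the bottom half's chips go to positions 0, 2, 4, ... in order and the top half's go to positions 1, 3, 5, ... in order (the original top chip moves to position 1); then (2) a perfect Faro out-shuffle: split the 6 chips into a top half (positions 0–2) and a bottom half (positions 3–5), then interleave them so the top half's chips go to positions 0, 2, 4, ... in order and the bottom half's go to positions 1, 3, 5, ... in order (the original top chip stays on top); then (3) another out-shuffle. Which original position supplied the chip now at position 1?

Undo the operations in reverse order, starting from position 1:
  undo op 3 (out-shuffle, from bottom half): 1 ← 3
  undo op 2 (out-shuffle, from bottom half): 3 ← 4
  undo op 1 (in-shuffle, from bottom half): 4 ← 5
So the chip at position 1 came from original position 5.

5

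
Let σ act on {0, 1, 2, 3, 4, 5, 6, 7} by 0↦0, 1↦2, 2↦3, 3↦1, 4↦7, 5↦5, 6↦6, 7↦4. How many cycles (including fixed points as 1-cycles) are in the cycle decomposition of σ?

5

Cycle decomposition: (0) (1 2 3) (4 7) (5) (6).
5 cycles.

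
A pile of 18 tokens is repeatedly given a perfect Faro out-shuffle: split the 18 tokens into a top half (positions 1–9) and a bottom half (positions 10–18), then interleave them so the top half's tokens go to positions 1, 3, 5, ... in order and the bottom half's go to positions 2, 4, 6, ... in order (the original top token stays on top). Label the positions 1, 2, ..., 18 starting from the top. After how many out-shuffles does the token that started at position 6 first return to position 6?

8

Follow position 6 under repeated out-shuffles:
6 → 11 → 4 → 7 → 13 → 8 → 15 → 12 → 6
It first returns after 8 out-shuffles.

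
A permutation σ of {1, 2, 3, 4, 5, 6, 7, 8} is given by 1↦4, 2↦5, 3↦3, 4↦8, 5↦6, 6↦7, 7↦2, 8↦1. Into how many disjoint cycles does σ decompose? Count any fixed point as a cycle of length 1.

3

Cycle decomposition: (1 4 8) (2 5 6 7) (3).
3 cycles.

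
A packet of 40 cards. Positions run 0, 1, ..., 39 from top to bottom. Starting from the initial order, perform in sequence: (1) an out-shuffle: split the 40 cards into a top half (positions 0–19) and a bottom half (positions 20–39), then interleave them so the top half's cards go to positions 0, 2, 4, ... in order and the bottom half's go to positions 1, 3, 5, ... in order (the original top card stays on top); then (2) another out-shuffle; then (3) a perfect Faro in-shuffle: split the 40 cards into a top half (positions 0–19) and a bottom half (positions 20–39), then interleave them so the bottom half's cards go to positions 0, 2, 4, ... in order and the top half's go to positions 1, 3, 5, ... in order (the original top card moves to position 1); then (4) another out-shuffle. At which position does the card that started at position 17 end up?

36

Track the card from position 17 forward through each operation:
  after op 1 (out-shuffle): 17 → 34
  after op 2 (out-shuffle): 34 → 29
  after op 3 (in-shuffle): 29 → 18
  after op 4 (out-shuffle): 18 → 36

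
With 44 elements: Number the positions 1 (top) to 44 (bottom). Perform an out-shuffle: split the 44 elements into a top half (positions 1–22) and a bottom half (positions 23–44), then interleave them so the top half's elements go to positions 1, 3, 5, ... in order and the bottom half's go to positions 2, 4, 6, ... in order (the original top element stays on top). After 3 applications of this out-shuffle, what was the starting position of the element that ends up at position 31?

37

Work backwards from position 31, undoing one out-shuffle at a time:
31 ← 16 ← 30 ← 37
So the element now at position 31 started at position 37.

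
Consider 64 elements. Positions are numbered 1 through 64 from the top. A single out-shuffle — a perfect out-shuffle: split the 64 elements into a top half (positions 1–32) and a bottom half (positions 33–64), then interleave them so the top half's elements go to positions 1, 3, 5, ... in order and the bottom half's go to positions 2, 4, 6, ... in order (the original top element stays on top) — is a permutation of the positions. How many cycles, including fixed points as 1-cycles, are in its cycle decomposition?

14

Trace each unvisited position around until it returns:
(1) (2 3 5 9 17 33) (4 7 13 25 49 34) (6 11 21 41 18 35) (8 15 29 57 50 36) (10 19 37) (12 23 45 26 51 38) (14 27 53 42 20 39) ... plus 6 more
14 cycles in total.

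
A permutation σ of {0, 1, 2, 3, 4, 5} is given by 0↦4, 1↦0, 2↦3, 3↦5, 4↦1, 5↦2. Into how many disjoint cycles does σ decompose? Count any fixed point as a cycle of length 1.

Cycle decomposition: (0 4 1) (2 3 5).
2 cycles.

2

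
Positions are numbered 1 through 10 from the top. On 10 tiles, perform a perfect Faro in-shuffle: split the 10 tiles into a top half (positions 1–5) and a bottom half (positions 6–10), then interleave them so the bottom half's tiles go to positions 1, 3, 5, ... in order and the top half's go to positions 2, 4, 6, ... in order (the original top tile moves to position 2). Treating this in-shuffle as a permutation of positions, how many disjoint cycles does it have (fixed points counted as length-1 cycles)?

Trace each unvisited position around until it returns:
(1 2 4 8 5 10 9 7 3 6)
1 cycle in total.

1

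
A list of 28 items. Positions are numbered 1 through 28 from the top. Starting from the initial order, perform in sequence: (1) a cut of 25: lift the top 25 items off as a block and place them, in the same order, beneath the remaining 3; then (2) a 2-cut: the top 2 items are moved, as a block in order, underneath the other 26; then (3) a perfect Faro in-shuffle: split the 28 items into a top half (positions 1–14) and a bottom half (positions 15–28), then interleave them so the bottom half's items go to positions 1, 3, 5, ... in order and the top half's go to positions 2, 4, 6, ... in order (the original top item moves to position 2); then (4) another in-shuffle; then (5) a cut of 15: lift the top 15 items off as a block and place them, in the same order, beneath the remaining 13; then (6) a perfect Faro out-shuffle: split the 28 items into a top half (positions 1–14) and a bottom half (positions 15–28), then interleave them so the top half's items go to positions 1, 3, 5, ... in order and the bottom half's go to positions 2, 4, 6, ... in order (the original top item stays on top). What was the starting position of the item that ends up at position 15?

Undo the operations in reverse order, starting from position 15:
  undo op 6 (out-shuffle, from top half): 15 ← 8
  undo op 5 (cut 15): 8 ← 23
  undo op 4 (in-shuffle, from bottom half): 23 ← 26
  undo op 3 (in-shuffle, from top half): 26 ← 13
  undo op 2 (cut 2): 13 ← 15
  undo op 1 (cut 25): 15 ← 12
So the item at position 15 came from original position 12.

12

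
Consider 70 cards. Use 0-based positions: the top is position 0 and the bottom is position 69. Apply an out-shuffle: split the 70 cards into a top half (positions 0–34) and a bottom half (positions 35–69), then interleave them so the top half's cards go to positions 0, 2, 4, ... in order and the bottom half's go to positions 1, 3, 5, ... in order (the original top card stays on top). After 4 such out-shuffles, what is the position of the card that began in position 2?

32

Track the card's position through each out-shuffle:
2 → 4 → 8 → 16 → 32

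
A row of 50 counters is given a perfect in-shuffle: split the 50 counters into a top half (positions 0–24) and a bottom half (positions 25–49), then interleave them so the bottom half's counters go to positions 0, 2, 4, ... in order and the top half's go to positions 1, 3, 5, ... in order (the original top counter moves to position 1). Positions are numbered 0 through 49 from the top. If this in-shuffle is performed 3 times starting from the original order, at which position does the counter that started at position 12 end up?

1

Track the counter's position through each in-shuffle:
12 → 25 → 0 → 1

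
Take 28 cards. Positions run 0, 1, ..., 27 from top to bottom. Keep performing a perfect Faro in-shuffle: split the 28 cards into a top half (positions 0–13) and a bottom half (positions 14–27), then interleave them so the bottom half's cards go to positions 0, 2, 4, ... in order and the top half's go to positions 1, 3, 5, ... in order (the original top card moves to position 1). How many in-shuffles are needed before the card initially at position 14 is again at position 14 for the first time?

Follow position 14 under repeated in-shuffles:
14 → 0 → 1 → 3 → 7 → 15 → 2 → 5 → ... → 14 (length 28)
It first returns after 28 in-shuffles.

28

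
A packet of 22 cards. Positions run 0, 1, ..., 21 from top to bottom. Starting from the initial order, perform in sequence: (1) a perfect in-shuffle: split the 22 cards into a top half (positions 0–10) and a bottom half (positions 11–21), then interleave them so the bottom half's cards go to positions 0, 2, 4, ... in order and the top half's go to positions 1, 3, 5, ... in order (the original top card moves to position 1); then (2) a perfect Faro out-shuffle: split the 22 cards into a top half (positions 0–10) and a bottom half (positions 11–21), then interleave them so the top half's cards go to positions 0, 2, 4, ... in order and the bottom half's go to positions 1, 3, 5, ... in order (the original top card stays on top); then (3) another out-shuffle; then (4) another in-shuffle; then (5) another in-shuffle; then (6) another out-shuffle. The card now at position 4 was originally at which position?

21

Undo the operations in reverse order, starting from position 4:
  undo op 6 (out-shuffle, from top half): 4 ← 2
  undo op 5 (in-shuffle, from bottom half): 2 ← 12
  undo op 4 (in-shuffle, from bottom half): 12 ← 17
  undo op 3 (out-shuffle, from bottom half): 17 ← 19
  undo op 2 (out-shuffle, from bottom half): 19 ← 20
  undo op 1 (in-shuffle, from bottom half): 20 ← 21
So the card at position 4 came from original position 21.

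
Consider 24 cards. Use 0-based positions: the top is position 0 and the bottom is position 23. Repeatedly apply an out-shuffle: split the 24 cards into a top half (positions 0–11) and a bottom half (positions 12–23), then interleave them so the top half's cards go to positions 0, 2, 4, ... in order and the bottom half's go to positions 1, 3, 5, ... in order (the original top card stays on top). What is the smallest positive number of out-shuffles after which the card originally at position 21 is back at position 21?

Follow position 21 under repeated out-shuffles:
21 → 19 → 15 → 7 → 14 → 5 → 10 → 20 → 17 → 11 → 22 → 21
It first returns after 11 out-shuffles.

11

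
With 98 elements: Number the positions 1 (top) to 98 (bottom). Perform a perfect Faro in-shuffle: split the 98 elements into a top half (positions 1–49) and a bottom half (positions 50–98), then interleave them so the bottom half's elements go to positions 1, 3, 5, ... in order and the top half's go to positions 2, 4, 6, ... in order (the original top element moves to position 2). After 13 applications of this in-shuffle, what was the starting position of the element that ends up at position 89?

Work backwards from position 89, undoing one in-shuffle at a time:
89 ← 94 ← 47 ← 73 ← 86 ← ... ← 40 (13 steps).
So the element now at position 89 started at position 40.

40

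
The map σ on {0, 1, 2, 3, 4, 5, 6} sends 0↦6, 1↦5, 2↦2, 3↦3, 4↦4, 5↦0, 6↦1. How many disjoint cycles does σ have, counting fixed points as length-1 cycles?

4

Cycle decomposition: (0 6 1 5) (2) (3) (4).
4 cycles.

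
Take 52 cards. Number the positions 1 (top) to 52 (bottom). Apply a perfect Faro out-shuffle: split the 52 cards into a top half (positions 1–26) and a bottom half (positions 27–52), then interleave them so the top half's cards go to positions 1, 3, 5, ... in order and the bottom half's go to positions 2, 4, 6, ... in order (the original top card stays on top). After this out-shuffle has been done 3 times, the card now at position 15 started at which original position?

Work backwards from position 15, undoing one out-shuffle at a time:
15 ← 8 ← 30 ← 41
So the card now at position 15 started at position 41.

41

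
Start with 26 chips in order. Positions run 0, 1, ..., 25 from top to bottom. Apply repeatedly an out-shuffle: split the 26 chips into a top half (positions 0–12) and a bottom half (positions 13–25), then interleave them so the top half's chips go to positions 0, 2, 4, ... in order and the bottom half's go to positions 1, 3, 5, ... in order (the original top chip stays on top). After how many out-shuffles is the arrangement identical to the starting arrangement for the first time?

The out-shuffle permutes the 26 positions with cycle lengths [1, 1, 4, 20].
Every chip is home exactly when every cycle has completed a whole number of laps, i.e. after lcm(1, 4, 20) = 20 out-shuffles.

20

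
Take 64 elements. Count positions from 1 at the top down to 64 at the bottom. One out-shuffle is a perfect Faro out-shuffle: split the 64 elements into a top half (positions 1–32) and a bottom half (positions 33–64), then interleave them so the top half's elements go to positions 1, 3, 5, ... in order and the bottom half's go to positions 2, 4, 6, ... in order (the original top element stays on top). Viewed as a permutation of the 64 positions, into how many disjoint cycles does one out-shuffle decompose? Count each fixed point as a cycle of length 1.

14

Trace each unvisited position around until it returns:
(1) (2 3 5 9 17 33) (4 7 13 25 49 34) (6 11 21 41 18 35) (8 15 29 57 50 36) (10 19 37) (12 23 45 26 51 38) (14 27 53 42 20 39) ... plus 6 more
14 cycles in total.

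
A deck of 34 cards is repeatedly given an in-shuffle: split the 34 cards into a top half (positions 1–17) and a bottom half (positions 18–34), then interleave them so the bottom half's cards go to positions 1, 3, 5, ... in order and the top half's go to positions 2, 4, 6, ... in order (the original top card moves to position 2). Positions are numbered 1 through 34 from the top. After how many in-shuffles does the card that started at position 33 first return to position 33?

12

Follow position 33 under repeated in-shuffles:
33 → 31 → 27 → 19 → 3 → 6 → 12 → 24 → 13 → 26 → 17 → 34 → 33
It first returns after 12 in-shuffles.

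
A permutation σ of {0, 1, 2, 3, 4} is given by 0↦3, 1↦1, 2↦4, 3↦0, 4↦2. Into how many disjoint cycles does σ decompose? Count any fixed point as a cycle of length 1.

Cycle decomposition: (0 3) (1) (2 4).
3 cycles.

3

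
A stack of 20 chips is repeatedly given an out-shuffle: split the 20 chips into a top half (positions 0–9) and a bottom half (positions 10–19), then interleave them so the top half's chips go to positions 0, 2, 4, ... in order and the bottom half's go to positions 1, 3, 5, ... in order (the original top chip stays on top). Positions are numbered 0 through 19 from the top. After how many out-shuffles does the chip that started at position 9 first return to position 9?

Follow position 9 under repeated out-shuffles:
9 → 18 → 17 → 15 → 11 → 3 → 6 → 12 → 5 → 10 → 1 → 2 → 4 → 8 → 16 → 13 → 7 → 14 → 9
It first returns after 18 out-shuffles.

18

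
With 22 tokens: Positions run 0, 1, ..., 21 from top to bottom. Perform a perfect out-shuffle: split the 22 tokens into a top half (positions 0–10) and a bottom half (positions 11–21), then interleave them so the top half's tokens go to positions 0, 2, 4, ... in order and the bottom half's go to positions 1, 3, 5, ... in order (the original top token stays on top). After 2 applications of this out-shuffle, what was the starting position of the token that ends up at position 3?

Work backwards from position 3, undoing one out-shuffle at a time:
3 ← 12 ← 6
So the token now at position 3 started at position 6.

6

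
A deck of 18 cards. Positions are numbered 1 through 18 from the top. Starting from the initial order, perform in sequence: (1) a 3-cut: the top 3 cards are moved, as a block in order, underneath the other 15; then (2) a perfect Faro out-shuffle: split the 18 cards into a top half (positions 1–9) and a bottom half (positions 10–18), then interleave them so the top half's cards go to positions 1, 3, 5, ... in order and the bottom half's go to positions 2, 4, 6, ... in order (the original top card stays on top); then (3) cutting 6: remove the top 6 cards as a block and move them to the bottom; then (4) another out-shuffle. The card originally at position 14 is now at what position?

Track the card from position 14 forward through each operation:
  after op 1 (cut 3): 14 → 11
  after op 2 (out-shuffle): 11 → 4
  after op 3 (cut 6): 4 → 16
  after op 4 (out-shuffle): 16 → 14

14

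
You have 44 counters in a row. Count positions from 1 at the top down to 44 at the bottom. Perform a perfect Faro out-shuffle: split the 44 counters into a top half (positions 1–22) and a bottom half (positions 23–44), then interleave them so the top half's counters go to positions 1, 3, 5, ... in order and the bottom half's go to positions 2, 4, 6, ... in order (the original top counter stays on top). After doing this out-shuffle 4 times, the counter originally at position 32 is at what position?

24

Track the counter's position through each out-shuffle:
32 → 20 → 39 → 34 → 24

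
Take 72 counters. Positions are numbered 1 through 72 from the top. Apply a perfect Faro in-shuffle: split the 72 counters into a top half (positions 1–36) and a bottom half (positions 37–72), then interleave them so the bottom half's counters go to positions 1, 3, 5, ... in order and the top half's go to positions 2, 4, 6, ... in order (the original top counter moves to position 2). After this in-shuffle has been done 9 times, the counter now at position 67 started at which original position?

67

Work backwards from position 67, undoing one in-shuffle at a time:
67 ← 70 ← 35 ← 54 ← 27 ← 50 ← 25 ← 49 ← 61 ← 67
So the counter now at position 67 started at position 67.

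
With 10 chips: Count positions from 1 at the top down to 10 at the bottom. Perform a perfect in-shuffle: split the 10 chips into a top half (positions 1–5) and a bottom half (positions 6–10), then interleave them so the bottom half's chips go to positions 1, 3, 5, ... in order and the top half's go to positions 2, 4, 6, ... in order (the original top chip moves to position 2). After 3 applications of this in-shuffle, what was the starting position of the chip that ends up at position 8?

Work backwards from position 8, undoing one in-shuffle at a time:
8 ← 4 ← 2 ← 1
So the chip now at position 8 started at position 1.

1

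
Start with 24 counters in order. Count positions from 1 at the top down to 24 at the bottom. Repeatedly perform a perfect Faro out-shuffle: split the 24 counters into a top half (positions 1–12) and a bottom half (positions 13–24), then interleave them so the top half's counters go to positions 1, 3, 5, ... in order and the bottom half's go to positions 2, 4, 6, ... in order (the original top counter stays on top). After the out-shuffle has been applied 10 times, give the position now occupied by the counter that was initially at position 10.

17

Track the counter's position through each out-shuffle:
10 → 19 → 14 → 4 → 7 → 13 → 2 → 3 → 5 → 9 → 17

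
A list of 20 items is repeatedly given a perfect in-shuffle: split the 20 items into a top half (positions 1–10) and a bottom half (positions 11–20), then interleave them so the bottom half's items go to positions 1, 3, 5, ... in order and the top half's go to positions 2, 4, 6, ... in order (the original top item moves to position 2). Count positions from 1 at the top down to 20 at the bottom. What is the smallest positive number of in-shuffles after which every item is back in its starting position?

The in-shuffle permutes the 20 positions with cycle lengths [2, 3, 3, 6, 6].
Every item is home exactly when every cycle has completed a whole number of laps, i.e. after lcm(2, 3, 6) = 6 in-shuffles.

6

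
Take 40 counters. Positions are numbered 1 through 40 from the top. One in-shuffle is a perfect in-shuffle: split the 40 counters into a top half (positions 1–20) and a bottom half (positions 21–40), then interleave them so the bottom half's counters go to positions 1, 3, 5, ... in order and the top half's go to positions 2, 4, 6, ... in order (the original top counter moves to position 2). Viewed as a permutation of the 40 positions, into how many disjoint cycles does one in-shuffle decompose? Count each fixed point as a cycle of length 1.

2

Trace each unvisited position around until it returns:
(1 2 4 8 16 32 ... len 20) (3 6 12 24 7 14 ... len 20)
2 cycles in total.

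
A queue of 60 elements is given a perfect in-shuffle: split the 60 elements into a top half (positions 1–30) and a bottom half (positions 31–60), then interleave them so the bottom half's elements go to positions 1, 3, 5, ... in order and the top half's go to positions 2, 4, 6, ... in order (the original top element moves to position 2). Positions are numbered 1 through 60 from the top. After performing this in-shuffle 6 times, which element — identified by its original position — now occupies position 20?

Work backwards from position 20, undoing one in-shuffle at a time:
20 ← 10 ← 5 ← 33 ← 47 ← 54 ← 27
So the element now at position 20 started at position 27.

27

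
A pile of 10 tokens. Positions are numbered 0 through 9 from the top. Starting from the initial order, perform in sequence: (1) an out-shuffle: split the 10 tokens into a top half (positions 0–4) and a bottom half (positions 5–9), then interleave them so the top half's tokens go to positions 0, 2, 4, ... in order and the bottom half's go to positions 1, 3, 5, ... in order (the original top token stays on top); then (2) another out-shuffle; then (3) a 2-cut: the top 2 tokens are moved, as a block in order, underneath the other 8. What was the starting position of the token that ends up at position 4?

Undo the operations in reverse order, starting from position 4:
  undo op 3 (cut 2): 4 ← 6
  undo op 2 (out-shuffle, from top half): 6 ← 3
  undo op 1 (out-shuffle, from bottom half): 3 ← 6
So the token at position 4 came from original position 6.

6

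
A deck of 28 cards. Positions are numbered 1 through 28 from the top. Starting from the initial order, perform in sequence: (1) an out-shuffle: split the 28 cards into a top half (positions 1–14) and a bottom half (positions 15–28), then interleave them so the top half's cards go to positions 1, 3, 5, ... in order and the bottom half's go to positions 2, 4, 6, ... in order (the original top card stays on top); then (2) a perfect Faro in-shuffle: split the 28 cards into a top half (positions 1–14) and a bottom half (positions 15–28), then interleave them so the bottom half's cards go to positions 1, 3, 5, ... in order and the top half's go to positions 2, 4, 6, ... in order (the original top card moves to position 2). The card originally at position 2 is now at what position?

Track the card from position 2 forward through each operation:
  after op 1 (out-shuffle): 2 → 3
  after op 2 (in-shuffle): 3 → 6

6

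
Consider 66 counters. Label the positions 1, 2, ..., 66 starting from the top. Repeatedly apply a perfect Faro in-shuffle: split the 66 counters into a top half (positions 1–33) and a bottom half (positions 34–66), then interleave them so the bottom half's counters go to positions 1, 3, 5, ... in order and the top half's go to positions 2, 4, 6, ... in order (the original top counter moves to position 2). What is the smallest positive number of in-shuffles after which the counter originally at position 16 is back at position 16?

Follow position 16 under repeated in-shuffles:
16 → 32 → 64 → 61 → 55 → 43 → 19 → 38 → ... → 16 (length 66)
It first returns after 66 in-shuffles.

66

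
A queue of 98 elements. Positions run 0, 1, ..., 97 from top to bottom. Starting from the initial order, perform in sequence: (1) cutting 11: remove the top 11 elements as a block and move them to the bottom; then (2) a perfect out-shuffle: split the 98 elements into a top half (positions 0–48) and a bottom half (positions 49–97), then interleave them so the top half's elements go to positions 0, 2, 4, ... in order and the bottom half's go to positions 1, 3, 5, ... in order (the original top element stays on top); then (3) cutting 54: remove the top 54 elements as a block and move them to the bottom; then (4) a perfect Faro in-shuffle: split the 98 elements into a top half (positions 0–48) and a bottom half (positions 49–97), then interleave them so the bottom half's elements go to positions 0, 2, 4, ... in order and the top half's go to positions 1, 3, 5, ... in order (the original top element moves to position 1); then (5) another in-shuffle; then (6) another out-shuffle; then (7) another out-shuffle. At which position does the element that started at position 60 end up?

Track the element from position 60 forward through each operation:
  after op 1 (cut 11): 60 → 49
  after op 2 (out-shuffle): 49 → 1
  after op 3 (cut 54): 1 → 45
  after op 4 (in-shuffle): 45 → 91
  after op 5 (in-shuffle): 91 → 84
  after op 6 (out-shuffle): 84 → 71
  after op 7 (out-shuffle): 71 → 45

45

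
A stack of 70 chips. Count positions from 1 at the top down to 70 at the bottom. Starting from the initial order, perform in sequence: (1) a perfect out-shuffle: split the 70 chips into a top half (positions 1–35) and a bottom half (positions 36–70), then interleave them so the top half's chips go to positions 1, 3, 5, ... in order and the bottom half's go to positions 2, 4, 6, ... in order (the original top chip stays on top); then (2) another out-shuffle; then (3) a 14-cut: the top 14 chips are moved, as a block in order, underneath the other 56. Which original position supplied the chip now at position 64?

20

Undo the operations in reverse order, starting from position 64:
  undo op 3 (cut 14): 64 ← 8
  undo op 2 (out-shuffle, from bottom half): 8 ← 39
  undo op 1 (out-shuffle, from top half): 39 ← 20
So the chip at position 64 came from original position 20.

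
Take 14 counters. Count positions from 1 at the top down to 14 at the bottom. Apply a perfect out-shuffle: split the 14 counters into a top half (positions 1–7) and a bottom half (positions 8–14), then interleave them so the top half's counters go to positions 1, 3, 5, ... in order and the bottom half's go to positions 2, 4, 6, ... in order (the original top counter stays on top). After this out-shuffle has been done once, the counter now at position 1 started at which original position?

1

Work backwards from position 1, undoing one out-shuffle at a time:
1 ← 1
So the counter now at position 1 started at position 1.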